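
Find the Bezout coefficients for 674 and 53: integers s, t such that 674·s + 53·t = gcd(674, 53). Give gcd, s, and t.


Euclidean algorithm on (674, 53) — divide until remainder is 0:
  674 = 12 · 53 + 38
  53 = 1 · 38 + 15
  38 = 2 · 15 + 8
  15 = 1 · 8 + 7
  8 = 1 · 7 + 1
  7 = 7 · 1 + 0
gcd(674, 53) = 1.
Track Bezout coefficients alongside the remainders: start with r₀ = 674 = a·1 + b·0 (s = 1, t = 0) and r₁ = 53 = a·0 + b·1 (s = 0, t = 1); each new remainder r_{k+1} = r_{k-1} − q_k·r_k inherits s_{k+1} = s_{k-1} − q_k·s_k, t_{k+1} = t_{k-1} − q_k·t_k, so r_k = a·s_k + b·t_k at every step:
  q = 12: r = 38, s = 1 − 12·0 = 1, t = 0 − 12·1 = -12  (check: 674·1 + 53·(-12) = 38)
  q = 1: r = 15, s = 0 − 1·1 = -1, t = 1 − 1·(-12) = 13  (check: 674·(-1) + 53·13 = 15)
  q = 2: r = 8, s = 1 − 2·(-1) = 3, t = -12 − 2·13 = -38  (check: 674·3 + 53·(-38) = 8)
  q = 1: r = 7, s = -1 − 1·3 = -4, t = 13 − 1·(-38) = 51  (check: 674·(-4) + 53·51 = 7)
  q = 1: r = 1, s = 3 − 1·(-4) = 7, t = -38 − 1·51 = -89  (check: 674·7 + 53·(-89) = 1)
The row with r = 1 (the gcd) gives the Bezout coefficients s = 7, t = -89.
Result: 674 · (7) + 53 · (-89) = 1.

gcd(674, 53) = 1; s = 7, t = -89 (check: 674·7 + 53·(-89) = 1).


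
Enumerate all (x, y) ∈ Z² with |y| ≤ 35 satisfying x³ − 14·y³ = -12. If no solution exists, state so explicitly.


The equation is x³ - 14y³ = -12. For fixed y, x³ = 14·y³ − 12, so a solution requires the RHS to be a perfect cube.
Strategy: iterate y from -35 to 35, compute RHS = 14·y³ − 12, and check whether it is a (positive or negative) perfect cube.
Check small values of y:
  y = 0: RHS = -12 is not a perfect cube.
  y = 1: RHS = 2 is not a perfect cube.
  y = -1: RHS = -26 is not a perfect cube.
  y = 2: RHS = 100 is not a perfect cube.
  y = -2: RHS = -124 is not a perfect cube.
  y = 3: RHS = 366 is not a perfect cube.
  y = -3: RHS = -390 is not a perfect cube.
Continuing the search up to |y| = 35 finds no solutions either.
No (x, y) in the scanned range satisfies the equation.

No integer solutions with |y| ≤ 35.


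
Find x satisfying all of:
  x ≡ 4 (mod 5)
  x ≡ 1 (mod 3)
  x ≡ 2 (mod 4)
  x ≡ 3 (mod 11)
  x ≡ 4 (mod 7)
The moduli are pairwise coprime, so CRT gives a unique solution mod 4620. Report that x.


Product of moduli M = 5 · 3 · 4 · 11 · 7 = 4620.
Merge one congruence at a time:
  Start: x ≡ 4 (mod 5).
  Combine with x ≡ 1 (mod 3); new modulus lcm = 15.
    Write x = 4 + 5·t and substitute into x ≡ 1 (mod 3): 5·t ≡ 1 − 4 = -3 (mod 3).
    Reduce coefficients mod 3: 2·t ≡ 0 (mod 3).
    The inverse of 2 mod 3 is 2 (since 2·2 = 4 = 1·3 + 1), so t ≡ 2·0 = 0 ≡ 0 (mod 3).
    Then x = 4 + 5·0 = 4, valid modulo lcm(5, 3) = 15: x ≡ 4 (mod 15).
  Combine with x ≡ 2 (mod 4); new modulus lcm = 60.
    Write x = 4 + 15·t and substitute into x ≡ 2 (mod 4): 15·t ≡ 2 − 4 = -2 (mod 4).
    Reduce coefficients mod 4: 3·t ≡ 2 (mod 4).
    The inverse of 3 mod 4 is 3 (since 3·3 = 9 = 2·4 + 1), so t ≡ 3·2 = 6 ≡ 2 (mod 4).
    Then x = 4 + 15·2 = 34, valid modulo lcm(15, 4) = 60: x ≡ 34 (mod 60).
  Combine with x ≡ 3 (mod 11); new modulus lcm = 660.
    Write x = 34 + 60·t and substitute into x ≡ 3 (mod 11): 60·t ≡ 3 − 34 = -31 (mod 11).
    Reduce coefficients mod 11: 5·t ≡ 2 (mod 11).
    The inverse of 5 mod 11 is 9 (since 5·9 = 45 = 4·11 + 1), so t ≡ 9·2 = 18 ≡ 7 (mod 11).
    Then x = 34 + 60·7 = 454, valid modulo lcm(60, 11) = 660: x ≡ 454 (mod 660).
  Combine with x ≡ 4 (mod 7); new modulus lcm = 4620.
    Write x = 454 + 660·t and substitute into x ≡ 4 (mod 7): 660·t ≡ 4 − 454 = -450 (mod 7).
    Reduce coefficients mod 7: 2·t ≡ 5 (mod 7).
    The inverse of 2 mod 7 is 4 (since 2·4 = 8 = 1·7 + 1), so t ≡ 4·5 = 20 ≡ 6 (mod 7).
    Then x = 454 + 660·6 = 4414, valid modulo lcm(660, 7) = 4620: x ≡ 4414 (mod 4620).
Verify against each original: 4414 mod 5 = 4, 4414 mod 3 = 1, 4414 mod 4 = 2, 4414 mod 11 = 3, 4414 mod 7 = 4.

x ≡ 4414 (mod 4620).


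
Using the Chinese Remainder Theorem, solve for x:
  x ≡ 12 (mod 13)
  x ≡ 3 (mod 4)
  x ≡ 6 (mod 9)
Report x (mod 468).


Moduli 13, 4, 9 are pairwise coprime; by CRT there is a unique solution modulo M = 13 · 4 · 9 = 468.
Solve pairwise, accumulating the modulus:
  Start with x ≡ 12 (mod 13).
  Combine with x ≡ 3 (mod 4): since gcd(13, 4) = 1, we get a unique residue mod 52.
    Write x = 12 + 13·t and substitute into x ≡ 3 (mod 4): 13·t ≡ 3 − 12 = -9 (mod 4).
    Reduce coefficients mod 4: 1·t ≡ 3 (mod 4).
    So t ≡ 3 (mod 4).
    Then x = 12 + 13·3 = 51, valid modulo lcm(13, 4) = 52: x ≡ 51 (mod 52).
  Combine with x ≡ 6 (mod 9): since gcd(52, 9) = 1, we get a unique residue mod 468.
    Write x = 51 + 52·t and substitute into x ≡ 6 (mod 9): 52·t ≡ 6 − 51 = -45 (mod 9).
    Reduce coefficients mod 9: 7·t ≡ 0 (mod 9).
    The inverse of 7 mod 9 is 4 (since 7·4 = 28 = 3·9 + 1), so t ≡ 4·0 = 0 ≡ 0 (mod 9).
    Then x = 51 + 52·0 = 51, valid modulo lcm(52, 9) = 468: x ≡ 51 (mod 468).
Verify: 51 mod 13 = 12 ✓, 51 mod 4 = 3 ✓, 51 mod 9 = 6 ✓.

x ≡ 51 (mod 468).


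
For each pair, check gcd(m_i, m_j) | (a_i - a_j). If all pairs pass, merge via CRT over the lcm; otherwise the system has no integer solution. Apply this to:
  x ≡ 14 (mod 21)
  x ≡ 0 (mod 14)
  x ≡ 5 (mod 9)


Moduli 21, 14, 9 are not pairwise coprime, so CRT works modulo lcm(m_i) when all pairwise compatibility conditions hold.
Pairwise compatibility: gcd(m_i, m_j) must divide a_i - a_j for every pair.
Merge one congruence at a time:
  Start: x ≡ 14 (mod 21).
  Combine with x ≡ 0 (mod 14): gcd(21, 14) = 7; 0 - 14 = -14, which IS divisible by 7, so compatible.
    Write x = 14 + 21·t and substitute into x ≡ 0 (mod 14): 21·t ≡ 0 − 14 = -14 (mod 14).
    Divide the congruence (and modulus) by g = 7: 3·t ≡ -2 (mod 2).
    Reduce coefficients mod 2: 1·t ≡ 0 (mod 2).
    So t ≡ 0 (mod 2).
    Then x = 14 + 21·0 = 14, valid modulo lcm(21, 14) = 42: x ≡ 14 (mod 42).
  Combine with x ≡ 5 (mod 9): gcd(42, 9) = 3; 5 - 14 = -9, which IS divisible by 3, so compatible.
    Write x = 14 + 42·t and substitute into x ≡ 5 (mod 9): 42·t ≡ 5 − 14 = -9 (mod 9).
    Divide the congruence (and modulus) by g = 3: 14·t ≡ -3 (mod 3).
    Reduce coefficients mod 3: 2·t ≡ 0 (mod 3).
    The inverse of 2 mod 3 is 2 (since 2·2 = 4 = 1·3 + 1), so t ≡ 2·0 = 0 ≡ 0 (mod 3).
    Then x = 14 + 42·0 = 14, valid modulo lcm(42, 9) = 126: x ≡ 14 (mod 126).
Verify: 14 mod 21 = 14, 14 mod 14 = 0, 14 mod 9 = 5.

x ≡ 14 (mod 126).


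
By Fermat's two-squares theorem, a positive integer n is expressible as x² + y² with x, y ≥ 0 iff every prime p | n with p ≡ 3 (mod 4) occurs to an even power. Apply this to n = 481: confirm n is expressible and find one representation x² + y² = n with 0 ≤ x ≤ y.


Step 1: Factor n = 481 = 13 · 37.
Step 2: Check the mod-4 condition on each prime factor: 13 ≡ 1 (mod 4), exponent 1; 37 ≡ 1 (mod 4), exponent 1.
All primes ≡ 3 (mod 4) appear to even exponent (or don't appear), so by the two-squares theorem n IS expressible as a sum of two squares.
Step 3: Build a representation. Here n = 13 · 37 is a product of primes ≡ 1 (mod 4). Each prime p ≡ 1 (mod 4) is itself a sum of two squares; find a² by testing p − a² for a perfect square:
  13: 13 − 1² = 12, 13 − 2² = 9 = 3² ⇒ 13 = 2² + 3².
  37: 37 − 1² = 36 = 6² ⇒ 37 = 1² + 6².
  Combine using the Brahmagupta–Fibonacci identity (a² + b²)(c² + d²) = (ac − bd)² + (ad + bc)² = (ac + bd)² + (ad − bc)²:
  13 · 37 = 481: from (2² + 3²)(1² + 6²), take (2·1 − 3·6, 2·6 + 3·1) = (2 − 18, 12 + 3) = (-16, 15); dropping signs (only squares matter) gives (16, 15); check 16² + 15² = 256 + 225 = 481 ✓.
Step 4: Order so x ≤ y and verify: 15² + 16² = 225 + 256 = 481 = n. ✓

n = 481 = 15² + 16² (one valid representation with x ≤ y).


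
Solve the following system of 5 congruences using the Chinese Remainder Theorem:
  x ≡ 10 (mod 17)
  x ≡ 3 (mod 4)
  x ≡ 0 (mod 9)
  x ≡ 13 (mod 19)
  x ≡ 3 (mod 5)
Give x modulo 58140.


Product of moduli M = 17 · 4 · 9 · 19 · 5 = 58140.
Merge one congruence at a time:
  Start: x ≡ 10 (mod 17).
  Combine with x ≡ 3 (mod 4); new modulus lcm = 68.
    Write x = 10 + 17·t and substitute into x ≡ 3 (mod 4): 17·t ≡ 3 − 10 = -7 (mod 4).
    Reduce coefficients mod 4: 1·t ≡ 1 (mod 4).
    So t ≡ 1 (mod 4).
    Then x = 10 + 17·1 = 27, valid modulo lcm(17, 4) = 68: x ≡ 27 (mod 68).
  Combine with x ≡ 0 (mod 9); new modulus lcm = 612.
    Write x = 27 + 68·t and substitute into x ≡ 0 (mod 9): 68·t ≡ 0 − 27 = -27 (mod 9).
    Reduce coefficients mod 9: 5·t ≡ 0 (mod 9).
    The inverse of 5 mod 9 is 2 (since 5·2 = 10 = 1·9 + 1), so t ≡ 2·0 = 0 ≡ 0 (mod 9).
    Then x = 27 + 68·0 = 27, valid modulo lcm(68, 9) = 612: x ≡ 27 (mod 612).
  Combine with x ≡ 13 (mod 19); new modulus lcm = 11628.
    Write x = 27 + 612·t and substitute into x ≡ 13 (mod 19): 612·t ≡ 13 − 27 = -14 (mod 19).
    Reduce coefficients mod 19: 4·t ≡ 5 (mod 19).
    The inverse of 4 mod 19 is 5 (since 4·5 = 20 = 1·19 + 1), so t ≡ 5·5 = 25 ≡ 6 (mod 19).
    Then x = 27 + 612·6 = 3699, valid modulo lcm(612, 19) = 11628: x ≡ 3699 (mod 11628).
  Combine with x ≡ 3 (mod 5); new modulus lcm = 58140.
    Write x = 3699 + 11628·t and substitute into x ≡ 3 (mod 5): 11628·t ≡ 3 − 3699 = -3696 (mod 5).
    Reduce coefficients mod 5: 3·t ≡ 4 (mod 5).
    The inverse of 3 mod 5 is 2 (since 3·2 = 6 = 1·5 + 1), so t ≡ 2·4 = 8 ≡ 3 (mod 5).
    Then x = 3699 + 11628·3 = 38583, valid modulo lcm(11628, 5) = 58140: x ≡ 38583 (mod 58140).
Verify against each original: 38583 mod 17 = 10, 38583 mod 4 = 3, 38583 mod 9 = 0, 38583 mod 19 = 13, 38583 mod 5 = 3.

x ≡ 38583 (mod 58140).


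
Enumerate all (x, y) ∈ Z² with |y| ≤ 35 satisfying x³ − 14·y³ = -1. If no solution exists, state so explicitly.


The equation is x³ - 14y³ = -1. For fixed y, x³ = 14·y³ − 1, so a solution requires the RHS to be a perfect cube.
Strategy: iterate y from -35 to 35, compute RHS = 14·y³ − 1, and check whether it is a (positive or negative) perfect cube.
Check small values of y:
  y = 0: RHS = -1 = (-1)³ ⇒ x = -1 works.
  y = 1: RHS = 13 is not a perfect cube.
  y = -1: RHS = -15 is not a perfect cube.
  y = 2: RHS = 111 is not a perfect cube.
  y = -2: RHS = -113 is not a perfect cube.
  y = 3: RHS = 377 is not a perfect cube.
  y = -3: RHS = -379 is not a perfect cube.
Continuing the search up to |y| = 35 finds no further solutions beyond those listed.
Collected solutions: (-1, 0).

Solutions (with |y| ≤ 35): (-1, 0).


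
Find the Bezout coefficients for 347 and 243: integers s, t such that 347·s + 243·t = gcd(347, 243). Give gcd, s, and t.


Euclidean algorithm on (347, 243) — divide until remainder is 0:
  347 = 1 · 243 + 104
  243 = 2 · 104 + 35
  104 = 2 · 35 + 34
  35 = 1 · 34 + 1
  34 = 34 · 1 + 0
gcd(347, 243) = 1.
Track Bezout coefficients alongside the remainders: start with r₀ = 347 = a·1 + b·0 (s = 1, t = 0) and r₁ = 243 = a·0 + b·1 (s = 0, t = 1); each new remainder r_{k+1} = r_{k-1} − q_k·r_k inherits s_{k+1} = s_{k-1} − q_k·s_k, t_{k+1} = t_{k-1} − q_k·t_k, so r_k = a·s_k + b·t_k at every step:
  q = 1: r = 104, s = 1 − 1·0 = 1, t = 0 − 1·1 = -1  (check: 347·1 + 243·(-1) = 104)
  q = 2: r = 35, s = 0 − 2·1 = -2, t = 1 − 2·(-1) = 3  (check: 347·(-2) + 243·3 = 35)
  q = 2: r = 34, s = 1 − 2·(-2) = 5, t = -1 − 2·3 = -7  (check: 347·5 + 243·(-7) = 34)
  q = 1: r = 1, s = -2 − 1·5 = -7, t = 3 − 1·(-7) = 10  (check: 347·(-7) + 243·10 = 1)
The row with r = 1 (the gcd) gives the Bezout coefficients s = -7, t = 10.
Result: 347 · (-7) + 243 · (10) = 1.

gcd(347, 243) = 1; s = -7, t = 10 (check: 347·(-7) + 243·10 = 1).


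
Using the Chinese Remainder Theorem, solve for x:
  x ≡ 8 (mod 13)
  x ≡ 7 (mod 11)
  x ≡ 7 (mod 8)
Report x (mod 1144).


Moduli 13, 11, 8 are pairwise coprime; by CRT there is a unique solution modulo M = 13 · 11 · 8 = 1144.
Solve pairwise, accumulating the modulus:
  Start with x ≡ 8 (mod 13).
  Combine with x ≡ 7 (mod 11): since gcd(13, 11) = 1, we get a unique residue mod 143.
    Write x = 8 + 13·t and substitute into x ≡ 7 (mod 11): 13·t ≡ 7 − 8 = -1 (mod 11).
    Reduce coefficients mod 11: 2·t ≡ 10 (mod 11).
    The inverse of 2 mod 11 is 6 (since 2·6 = 12 = 1·11 + 1), so t ≡ 6·10 = 60 ≡ 5 (mod 11).
    Then x = 8 + 13·5 = 73, valid modulo lcm(13, 11) = 143: x ≡ 73 (mod 143).
  Combine with x ≡ 7 (mod 8): since gcd(143, 8) = 1, we get a unique residue mod 1144.
    Write x = 73 + 143·t and substitute into x ≡ 7 (mod 8): 143·t ≡ 7 − 73 = -66 (mod 8).
    Reduce coefficients mod 8: 7·t ≡ 6 (mod 8).
    The inverse of 7 mod 8 is 7 (since 7·7 = 49 = 6·8 + 1), so t ≡ 7·6 = 42 ≡ 2 (mod 8).
    Then x = 73 + 143·2 = 359, valid modulo lcm(143, 8) = 1144: x ≡ 359 (mod 1144).
Verify: 359 mod 13 = 8 ✓, 359 mod 11 = 7 ✓, 359 mod 8 = 7 ✓.

x ≡ 359 (mod 1144).


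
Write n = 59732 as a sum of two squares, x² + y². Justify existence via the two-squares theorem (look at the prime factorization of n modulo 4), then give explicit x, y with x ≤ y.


Step 1: Factor n = 59732 = 2^2 · 109 · 137.
Step 2: Check the mod-4 condition on each prime factor: 2 = 2 (special); 109 ≡ 1 (mod 4), exponent 1; 137 ≡ 1 (mod 4), exponent 1.
All primes ≡ 3 (mod 4) appear to even exponent (or don't appear), so by the two-squares theorem n IS expressible as a sum of two squares.
Step 3: Build a representation. Group n = k² · m with k = 2 and m = 109 · 137 = 14933 (a product of primes ≡ 1 (mod 4)); a representation of m scales to one of n via (k·x)² + (k·y)² = k²(x² + y²). Each prime p ≡ 1 (mod 4) is itself a sum of two squares; find a² by testing p − a² for a perfect square:
  109: 109 − 1² = 108, 109 − 2² = 105, 109 − 3² = 100 = 10² ⇒ 109 = 3² + 10².
  137: 137 − 1² = 136, 137 − 2² = 133, 137 − 3² = 128, 137 − 4² = 121 = 11² ⇒ 137 = 4² + 11².
  Combine using the Brahmagupta–Fibonacci identity (a² + b²)(c² + d²) = (ac − bd)² + (ad + bc)² = (ac + bd)² + (ad − bc)²:
  109 · 137 = 14933: from (3² + 10²)(4² + 11²), take (3·4 − 10·11, 3·11 + 10·4) = (12 − 110, 33 + 40) = (-98, 73); dropping signs (only squares matter) gives (98, 73); check 98² + 73² = 9604 + 5329 = 14933 ✓.
  Scale by k = 2: (2·98, 2·73) = (196, 146).
Step 4: Order so x ≤ y and verify: 146² + 196² = 21316 + 38416 = 59732 = n. ✓

n = 59732 = 146² + 196² (one valid representation with x ≤ y).


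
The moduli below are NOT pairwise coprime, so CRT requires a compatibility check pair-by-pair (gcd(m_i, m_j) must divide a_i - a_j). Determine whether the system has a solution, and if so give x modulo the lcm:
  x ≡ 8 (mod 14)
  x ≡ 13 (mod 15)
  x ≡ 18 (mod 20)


Moduli 14, 15, 20 are not pairwise coprime, so CRT works modulo lcm(m_i) when all pairwise compatibility conditions hold.
Pairwise compatibility: gcd(m_i, m_j) must divide a_i - a_j for every pair.
Merge one congruence at a time:
  Start: x ≡ 8 (mod 14).
  Combine with x ≡ 13 (mod 15): gcd(14, 15) = 1; 13 - 8 = 5, which IS divisible by 1, so compatible.
    Write x = 8 + 14·t and substitute into x ≡ 13 (mod 15): 14·t ≡ 13 − 8 = 5 (mod 15).
    The inverse of 14 mod 15 is 14 (since 14·14 = 196 = 13·15 + 1), so t ≡ 14·5 = 70 ≡ 10 (mod 15).
    Then x = 8 + 14·10 = 148, valid modulo lcm(14, 15) = 210: x ≡ 148 (mod 210).
  Combine with x ≡ 18 (mod 20): gcd(210, 20) = 10; 18 - 148 = -130, which IS divisible by 10, so compatible.
    Write x = 148 + 210·t and substitute into x ≡ 18 (mod 20): 210·t ≡ 18 − 148 = -130 (mod 20).
    Divide the congruence (and modulus) by g = 10: 21·t ≡ -13 (mod 2).
    Reduce coefficients mod 2: 1·t ≡ 1 (mod 2).
    So t ≡ 1 (mod 2).
    Then x = 148 + 210·1 = 358, valid modulo lcm(210, 20) = 420: x ≡ 358 (mod 420).
Verify: 358 mod 14 = 8, 358 mod 15 = 13, 358 mod 20 = 18.

x ≡ 358 (mod 420).


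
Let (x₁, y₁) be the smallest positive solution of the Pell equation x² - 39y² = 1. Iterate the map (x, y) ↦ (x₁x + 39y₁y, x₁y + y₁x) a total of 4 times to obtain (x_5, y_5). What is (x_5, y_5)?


Step 1: Find the fundamental solution (x₁, y₁) of x² - 39y² = 1.
  Expand √39 as a continued fraction. a₀ = ⌊√39⌋ = 6; iterate m_{k+1} = d_k·a_k − m_k, d_{k+1} = (39 − m_{k+1}²)/d_k, a_{k+1} = ⌊(a₀ + m_{k+1})/d_{k+1}⌋ (starting m₀ = 0, d₀ = 1), with convergents p_k = a_k·p_{k-1} + p_{k-2}, q_k = a_k·q_{k-1} + q_{k-2} (p₋₁ = 1, q₋₁ = 0):
  k = 0: a₀ = 6; p₀/q₀ = 6/1; p₀² − 39·q₀² = 36 − 39 = -3.
  k = 1: m = 6, d = 3, a = ⌊(6 + 6)/3⌋ = 4; p/q = (4·6 + 1)/(4·1 + 0) = 25/4; p² − 39·q² = 625 − 624 = 1.
  The first convergent with p² − 39·q² = 1 gives the fundamental solution (x₁, y₁) = (25, 4).
Step 2: Apply the recurrence (x_{n+1}, y_{n+1}) = (x₁x_n + 39y₁y_n, x₁y_n + y₁x_n) repeatedly.
  From (x_1, y_1) = (25, 4): x_2 = 25·25 + 39·4·4 = 1249; y_2 = 25·4 + 4·25 = 200.
  From (x_2, y_2) = (1249, 200): x_3 = 25·1249 + 39·4·200 = 62425; y_3 = 25·200 + 4·1249 = 9996.
  From (x_3, y_3) = (62425, 9996): x_4 = 25·62425 + 39·4·9996 = 3120001; y_4 = 25·9996 + 4·62425 = 499600.
  From (x_4, y_4) = (3120001, 499600): x_5 = 25·3120001 + 39·4·499600 = 155937625; y_5 = 25·499600 + 4·3120001 = 24970004.
Step 3: Verify x_5² - 39·y_5² = 24316542890640625 - 24316542890640624 = 1 (should be 1). ✓

(x_1, y_1) = (25, 4); (x_5, y_5) = (155937625, 24970004).


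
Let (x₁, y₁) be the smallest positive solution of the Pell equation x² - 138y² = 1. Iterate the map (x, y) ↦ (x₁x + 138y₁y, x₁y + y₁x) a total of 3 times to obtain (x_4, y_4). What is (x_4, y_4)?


Step 1: Find the fundamental solution (x₁, y₁) of x² - 138y² = 1.
  Expand √138 as a continued fraction. a₀ = ⌊√138⌋ = 11; iterate m_{k+1} = d_k·a_k − m_k, d_{k+1} = (138 − m_{k+1}²)/d_k, a_{k+1} = ⌊(a₀ + m_{k+1})/d_{k+1}⌋ (starting m₀ = 0, d₀ = 1), with convergents p_k = a_k·p_{k-1} + p_{k-2}, q_k = a_k·q_{k-1} + q_{k-2} (p₋₁ = 1, q₋₁ = 0):
  k = 0: a₀ = 11; p₀/q₀ = 11/1; p₀² − 138·q₀² = 121 − 138 = -17.
  k = 1: m = 11, d = 17, a = ⌊(11 + 11)/17⌋ = 1; p/q = (1·11 + 1)/(1·1 + 0) = 12/1; p² − 138·q² = 144 − 138 = 6.
  k = 2: m = 6, d = 6, a = ⌊(11 + 6)/6⌋ = 2; p/q = (2·12 + 11)/(2·1 + 1) = 35/3; p² − 138·q² = 1225 − 1242 = -17.
  k = 3: m = 6, d = 17, a = ⌊(11 + 6)/17⌋ = 1; p/q = (1·35 + 12)/(1·3 + 1) = 47/4; p² − 138·q² = 2209 − 2208 = 1.
  The first convergent with p² − 138·q² = 1 gives the fundamental solution (x₁, y₁) = (47, 4).
Step 2: Apply the recurrence (x_{n+1}, y_{n+1}) = (x₁x_n + 138y₁y_n, x₁y_n + y₁x_n) repeatedly.
  From (x_1, y_1) = (47, 4): x_2 = 47·47 + 138·4·4 = 4417; y_2 = 47·4 + 4·47 = 376.
  From (x_2, y_2) = (4417, 376): x_3 = 47·4417 + 138·4·376 = 415151; y_3 = 47·376 + 4·4417 = 35340.
  From (x_3, y_3) = (415151, 35340): x_4 = 47·415151 + 138·4·35340 = 39019777; y_4 = 47·35340 + 4·415151 = 3321584.
Step 3: Verify x_4² - 138·y_4² = 1522542997129729 - 1522542997129728 = 1 (should be 1). ✓

(x_1, y_1) = (47, 4); (x_4, y_4) = (39019777, 3321584).


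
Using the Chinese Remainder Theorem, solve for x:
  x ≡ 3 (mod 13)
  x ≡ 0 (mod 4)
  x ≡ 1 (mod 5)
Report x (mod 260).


Moduli 13, 4, 5 are pairwise coprime; by CRT there is a unique solution modulo M = 13 · 4 · 5 = 260.
Solve pairwise, accumulating the modulus:
  Start with x ≡ 3 (mod 13).
  Combine with x ≡ 0 (mod 4): since gcd(13, 4) = 1, we get a unique residue mod 52.
    Write x = 3 + 13·t and substitute into x ≡ 0 (mod 4): 13·t ≡ 0 − 3 = -3 (mod 4).
    Reduce coefficients mod 4: 1·t ≡ 1 (mod 4).
    So t ≡ 1 (mod 4).
    Then x = 3 + 13·1 = 16, valid modulo lcm(13, 4) = 52: x ≡ 16 (mod 52).
  Combine with x ≡ 1 (mod 5): since gcd(52, 5) = 1, we get a unique residue mod 260.
    Write x = 16 + 52·t and substitute into x ≡ 1 (mod 5): 52·t ≡ 1 − 16 = -15 (mod 5).
    Reduce coefficients mod 5: 2·t ≡ 0 (mod 5).
    The inverse of 2 mod 5 is 3 (since 2·3 = 6 = 1·5 + 1), so t ≡ 3·0 = 0 ≡ 0 (mod 5).
    Then x = 16 + 52·0 = 16, valid modulo lcm(52, 5) = 260: x ≡ 16 (mod 260).
Verify: 16 mod 13 = 3 ✓, 16 mod 4 = 0 ✓, 16 mod 5 = 1 ✓.

x ≡ 16 (mod 260).


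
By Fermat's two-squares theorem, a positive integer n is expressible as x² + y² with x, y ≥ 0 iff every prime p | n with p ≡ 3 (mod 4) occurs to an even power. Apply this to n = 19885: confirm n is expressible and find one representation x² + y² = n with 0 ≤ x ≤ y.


Step 1: Factor n = 19885 = 5 · 41 · 97.
Step 2: Check the mod-4 condition on each prime factor: 5 ≡ 1 (mod 4), exponent 1; 41 ≡ 1 (mod 4), exponent 1; 97 ≡ 1 (mod 4), exponent 1.
All primes ≡ 3 (mod 4) appear to even exponent (or don't appear), so by the two-squares theorem n IS expressible as a sum of two squares.
Step 3: Build a representation. Here n = 5 · 41 · 97 is a product of primes ≡ 1 (mod 4). Each prime p ≡ 1 (mod 4) is itself a sum of two squares; find a² by testing p − a² for a perfect square:
  5: 5 − 1² = 4 = 2² ⇒ 5 = 1² + 2².
  41: 41 − 1² = 40, 41 − 2² = 37, 41 − 3² = 32, 41 − 4² = 25 = 5² ⇒ 41 = 4² + 5².
  97: 97 − 1² = 96, 97 − 2² = 93, 97 − 3² = 88, 97 − 4² = 81 = 9² ⇒ 97 = 4² + 9².
  Combine using the Brahmagupta–Fibonacci identity (a² + b²)(c² + d²) = (ac − bd)² + (ad + bc)² = (ac + bd)² + (ad − bc)²:
  5 · 41 = 205: from (1² + 2²)(4² + 5²), take (1·4 − 2·5, 1·5 + 2·4) = (4 − 10, 5 + 8) = (-6, 13); dropping signs (only squares matter) gives (6, 13); check 6² + 13² = 36 + 169 = 205 ✓.
  205 · 97 = 19885: from (6² + 13²)(4² + 9²), take (6·4 − 13·9, 6·9 + 13·4) = (24 − 117, 54 + 52) = (-93, 106); dropping signs (only squares matter) gives (93, 106); check 93² + 106² = 8649 + 11236 = 19885 ✓.
Step 4: Order so x ≤ y and verify: 93² + 106² = 8649 + 11236 = 19885 = n. ✓

n = 19885 = 93² + 106² (one valid representation with x ≤ y).


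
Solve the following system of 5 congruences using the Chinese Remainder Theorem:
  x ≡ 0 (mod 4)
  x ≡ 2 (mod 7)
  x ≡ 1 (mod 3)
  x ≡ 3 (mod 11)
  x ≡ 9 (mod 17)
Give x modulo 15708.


Product of moduli M = 4 · 7 · 3 · 11 · 17 = 15708.
Merge one congruence at a time:
  Start: x ≡ 0 (mod 4).
  Combine with x ≡ 2 (mod 7); new modulus lcm = 28.
    Write x = 0 + 4·t and substitute into x ≡ 2 (mod 7): 4·t ≡ 2 − 0 = 2 (mod 7).
    The inverse of 4 mod 7 is 2 (since 4·2 = 8 = 1·7 + 1), so t ≡ 2·2 = 4 ≡ 4 (mod 7).
    Then x = 0 + 4·4 = 16, valid modulo lcm(4, 7) = 28: x ≡ 16 (mod 28).
  Combine with x ≡ 1 (mod 3); new modulus lcm = 84.
    Write x = 16 + 28·t and substitute into x ≡ 1 (mod 3): 28·t ≡ 1 − 16 = -15 (mod 3).
    Reduce coefficients mod 3: 1·t ≡ 0 (mod 3).
    So t ≡ 0 (mod 3).
    Then x = 16 + 28·0 = 16, valid modulo lcm(28, 3) = 84: x ≡ 16 (mod 84).
  Combine with x ≡ 3 (mod 11); new modulus lcm = 924.
    Write x = 16 + 84·t and substitute into x ≡ 3 (mod 11): 84·t ≡ 3 − 16 = -13 (mod 11).
    Reduce coefficients mod 11: 7·t ≡ 9 (mod 11).
    The inverse of 7 mod 11 is 8 (since 7·8 = 56 = 5·11 + 1), so t ≡ 8·9 = 72 ≡ 6 (mod 11).
    Then x = 16 + 84·6 = 520, valid modulo lcm(84, 11) = 924: x ≡ 520 (mod 924).
  Combine with x ≡ 9 (mod 17); new modulus lcm = 15708.
    Write x = 520 + 924·t and substitute into x ≡ 9 (mod 17): 924·t ≡ 9 − 520 = -511 (mod 17).
    Reduce coefficients mod 17: 6·t ≡ 16 (mod 17).
    The inverse of 6 mod 17 is 3 (since 6·3 = 18 = 1·17 + 1), so t ≡ 3·16 = 48 ≡ 14 (mod 17).
    Then x = 520 + 924·14 = 13456, valid modulo lcm(924, 17) = 15708: x ≡ 13456 (mod 15708).
Verify against each original: 13456 mod 4 = 0, 13456 mod 7 = 2, 13456 mod 3 = 1, 13456 mod 11 = 3, 13456 mod 17 = 9.

x ≡ 13456 (mod 15708).


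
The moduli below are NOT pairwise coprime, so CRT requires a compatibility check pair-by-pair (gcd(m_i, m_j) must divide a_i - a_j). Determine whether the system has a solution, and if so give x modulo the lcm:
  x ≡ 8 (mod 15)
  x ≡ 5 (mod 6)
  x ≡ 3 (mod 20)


Moduli 15, 6, 20 are not pairwise coprime, so CRT works modulo lcm(m_i) when all pairwise compatibility conditions hold.
Pairwise compatibility: gcd(m_i, m_j) must divide a_i - a_j for every pair.
Merge one congruence at a time:
  Start: x ≡ 8 (mod 15).
  Combine with x ≡ 5 (mod 6): gcd(15, 6) = 3; 5 - 8 = -3, which IS divisible by 3, so compatible.
    Write x = 8 + 15·t and substitute into x ≡ 5 (mod 6): 15·t ≡ 5 − 8 = -3 (mod 6).
    Divide the congruence (and modulus) by g = 3: 5·t ≡ -1 (mod 2).
    Reduce coefficients mod 2: 1·t ≡ 1 (mod 2).
    So t ≡ 1 (mod 2).
    Then x = 8 + 15·1 = 23, valid modulo lcm(15, 6) = 30: x ≡ 23 (mod 30).
  Combine with x ≡ 3 (mod 20): gcd(30, 20) = 10; 3 - 23 = -20, which IS divisible by 10, so compatible.
    Write x = 23 + 30·t and substitute into x ≡ 3 (mod 20): 30·t ≡ 3 − 23 = -20 (mod 20).
    Divide the congruence (and modulus) by g = 10: 3·t ≡ -2 (mod 2).
    Reduce coefficients mod 2: 1·t ≡ 0 (mod 2).
    So t ≡ 0 (mod 2).
    Then x = 23 + 30·0 = 23, valid modulo lcm(30, 20) = 60: x ≡ 23 (mod 60).
Verify: 23 mod 15 = 8, 23 mod 6 = 5, 23 mod 20 = 3.

x ≡ 23 (mod 60).


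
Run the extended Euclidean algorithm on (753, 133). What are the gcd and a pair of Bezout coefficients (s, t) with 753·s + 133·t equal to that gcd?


Euclidean algorithm on (753, 133) — divide until remainder is 0:
  753 = 5 · 133 + 88
  133 = 1 · 88 + 45
  88 = 1 · 45 + 43
  45 = 1 · 43 + 2
  43 = 21 · 2 + 1
  2 = 2 · 1 + 0
gcd(753, 133) = 1.
Track Bezout coefficients alongside the remainders: start with r₀ = 753 = a·1 + b·0 (s = 1, t = 0) and r₁ = 133 = a·0 + b·1 (s = 0, t = 1); each new remainder r_{k+1} = r_{k-1} − q_k·r_k inherits s_{k+1} = s_{k-1} − q_k·s_k, t_{k+1} = t_{k-1} − q_k·t_k, so r_k = a·s_k + b·t_k at every step:
  q = 5: r = 88, s = 1 − 5·0 = 1, t = 0 − 5·1 = -5  (check: 753·1 + 133·(-5) = 88)
  q = 1: r = 45, s = 0 − 1·1 = -1, t = 1 − 1·(-5) = 6  (check: 753·(-1) + 133·6 = 45)
  q = 1: r = 43, s = 1 − 1·(-1) = 2, t = -5 − 1·6 = -11  (check: 753·2 + 133·(-11) = 43)
  q = 1: r = 2, s = -1 − 1·2 = -3, t = 6 − 1·(-11) = 17  (check: 753·(-3) + 133·17 = 2)
  q = 21: r = 1, s = 2 − 21·(-3) = 65, t = -11 − 21·17 = -368  (check: 753·65 + 133·(-368) = 1)
The row with r = 1 (the gcd) gives the Bezout coefficients s = 65, t = -368.
Result: 753 · (65) + 133 · (-368) = 1.

gcd(753, 133) = 1; s = 65, t = -368 (check: 753·65 + 133·(-368) = 1).


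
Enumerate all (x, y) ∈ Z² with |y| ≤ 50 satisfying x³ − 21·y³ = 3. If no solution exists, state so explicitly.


The equation is x³ - 21y³ = 3. For fixed y, x³ = 21·y³ + 3, so a solution requires the RHS to be a perfect cube.
Strategy: iterate y from -50 to 50, compute RHS = 21·y³ + 3, and check whether it is a (positive or negative) perfect cube.
Check small values of y:
  y = 0: RHS = 3 is not a perfect cube.
  y = 1: RHS = 24 is not a perfect cube.
  y = -1: RHS = -18 is not a perfect cube.
  y = 2: RHS = 171 is not a perfect cube.
  y = -2: RHS = -165 is not a perfect cube.
  y = 3: RHS = 570 is not a perfect cube.
  y = -3: RHS = -564 is not a perfect cube.
Continuing the search up to |y| = 50 finds no solutions either.
No (x, y) in the scanned range satisfies the equation.

No integer solutions with |y| ≤ 50.


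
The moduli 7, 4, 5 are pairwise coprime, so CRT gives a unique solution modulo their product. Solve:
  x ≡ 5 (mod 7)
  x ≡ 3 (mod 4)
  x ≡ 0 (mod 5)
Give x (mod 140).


Moduli 7, 4, 5 are pairwise coprime; by CRT there is a unique solution modulo M = 7 · 4 · 5 = 140.
Solve pairwise, accumulating the modulus:
  Start with x ≡ 5 (mod 7).
  Combine with x ≡ 3 (mod 4): since gcd(7, 4) = 1, we get a unique residue mod 28.
    Write x = 5 + 7·t and substitute into x ≡ 3 (mod 4): 7·t ≡ 3 − 5 = -2 (mod 4).
    Reduce coefficients mod 4: 3·t ≡ 2 (mod 4).
    The inverse of 3 mod 4 is 3 (since 3·3 = 9 = 2·4 + 1), so t ≡ 3·2 = 6 ≡ 2 (mod 4).
    Then x = 5 + 7·2 = 19, valid modulo lcm(7, 4) = 28: x ≡ 19 (mod 28).
  Combine with x ≡ 0 (mod 5): since gcd(28, 5) = 1, we get a unique residue mod 140.
    Write x = 19 + 28·t and substitute into x ≡ 0 (mod 5): 28·t ≡ 0 − 19 = -19 (mod 5).
    Reduce coefficients mod 5: 3·t ≡ 1 (mod 5).
    The inverse of 3 mod 5 is 2 (since 3·2 = 6 = 1·5 + 1), so t ≡ 2·1 = 2 ≡ 2 (mod 5).
    Then x = 19 + 28·2 = 75, valid modulo lcm(28, 5) = 140: x ≡ 75 (mod 140).
Verify: 75 mod 7 = 5 ✓, 75 mod 4 = 3 ✓, 75 mod 5 = 0 ✓.

x ≡ 75 (mod 140).


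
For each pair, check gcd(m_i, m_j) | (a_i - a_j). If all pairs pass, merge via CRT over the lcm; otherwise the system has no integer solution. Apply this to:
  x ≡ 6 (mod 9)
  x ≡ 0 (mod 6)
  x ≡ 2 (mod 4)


Moduli 9, 6, 4 are not pairwise coprime, so CRT works modulo lcm(m_i) when all pairwise compatibility conditions hold.
Pairwise compatibility: gcd(m_i, m_j) must divide a_i - a_j for every pair.
Merge one congruence at a time:
  Start: x ≡ 6 (mod 9).
  Combine with x ≡ 0 (mod 6): gcd(9, 6) = 3; 0 - 6 = -6, which IS divisible by 3, so compatible.
    Write x = 6 + 9·t and substitute into x ≡ 0 (mod 6): 9·t ≡ 0 − 6 = -6 (mod 6).
    Divide the congruence (and modulus) by g = 3: 3·t ≡ -2 (mod 2).
    Reduce coefficients mod 2: 1·t ≡ 0 (mod 2).
    So t ≡ 0 (mod 2).
    Then x = 6 + 9·0 = 6, valid modulo lcm(9, 6) = 18: x ≡ 6 (mod 18).
  Combine with x ≡ 2 (mod 4): gcd(18, 4) = 2; 2 - 6 = -4, which IS divisible by 2, so compatible.
    Write x = 6 + 18·t and substitute into x ≡ 2 (mod 4): 18·t ≡ 2 − 6 = -4 (mod 4).
    Divide the congruence (and modulus) by g = 2: 9·t ≡ -2 (mod 2).
    Reduce coefficients mod 2: 1·t ≡ 0 (mod 2).
    So t ≡ 0 (mod 2).
    Then x = 6 + 18·0 = 6, valid modulo lcm(18, 4) = 36: x ≡ 6 (mod 36).
Verify: 6 mod 9 = 6, 6 mod 6 = 0, 6 mod 4 = 2.

x ≡ 6 (mod 36).


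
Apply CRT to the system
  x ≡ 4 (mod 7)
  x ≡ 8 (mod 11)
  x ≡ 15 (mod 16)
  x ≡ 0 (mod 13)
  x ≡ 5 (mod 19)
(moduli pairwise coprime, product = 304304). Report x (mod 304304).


Product of moduli M = 7 · 11 · 16 · 13 · 19 = 304304.
Merge one congruence at a time:
  Start: x ≡ 4 (mod 7).
  Combine with x ≡ 8 (mod 11); new modulus lcm = 77.
    Write x = 4 + 7·t and substitute into x ≡ 8 (mod 11): 7·t ≡ 8 − 4 = 4 (mod 11).
    The inverse of 7 mod 11 is 8 (since 7·8 = 56 = 5·11 + 1), so t ≡ 8·4 = 32 ≡ 10 (mod 11).
    Then x = 4 + 7·10 = 74, valid modulo lcm(7, 11) = 77: x ≡ 74 (mod 77).
  Combine with x ≡ 15 (mod 16); new modulus lcm = 1232.
    Write x = 74 + 77·t and substitute into x ≡ 15 (mod 16): 77·t ≡ 15 − 74 = -59 (mod 16).
    Reduce coefficients mod 16: 13·t ≡ 5 (mod 16).
    The inverse of 13 mod 16 is 5 (since 13·5 = 65 = 4·16 + 1), so t ≡ 5·5 = 25 ≡ 9 (mod 16).
    Then x = 74 + 77·9 = 767, valid modulo lcm(77, 16) = 1232: x ≡ 767 (mod 1232).
  Combine with x ≡ 0 (mod 13); new modulus lcm = 16016.
    Write x = 767 + 1232·t and substitute into x ≡ 0 (mod 13): 1232·t ≡ 0 − 767 = -767 (mod 13).
    Reduce coefficients mod 13: 10·t ≡ 0 (mod 13).
    The inverse of 10 mod 13 is 4 (since 10·4 = 40 = 3·13 + 1), so t ≡ 4·0 = 0 ≡ 0 (mod 13).
    Then x = 767 + 1232·0 = 767, valid modulo lcm(1232, 13) = 16016: x ≡ 767 (mod 16016).
  Combine with x ≡ 5 (mod 19); new modulus lcm = 304304.
    Write x = 767 + 16016·t and substitute into x ≡ 5 (mod 19): 16016·t ≡ 5 − 767 = -762 (mod 19).
    Reduce coefficients mod 19: 18·t ≡ 17 (mod 19).
    The inverse of 18 mod 19 is 18 (since 18·18 = 324 = 17·19 + 1), so t ≡ 18·17 = 306 ≡ 2 (mod 19).
    Then x = 767 + 16016·2 = 32799, valid modulo lcm(16016, 19) = 304304: x ≡ 32799 (mod 304304).
Verify against each original: 32799 mod 7 = 4, 32799 mod 11 = 8, 32799 mod 16 = 15, 32799 mod 13 = 0, 32799 mod 19 = 5.

x ≡ 32799 (mod 304304).


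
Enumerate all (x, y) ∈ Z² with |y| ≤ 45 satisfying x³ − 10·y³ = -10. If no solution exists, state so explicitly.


The equation is x³ - 10y³ = -10. For fixed y, x³ = 10·y³ − 10, so a solution requires the RHS to be a perfect cube.
Strategy: iterate y from -45 to 45, compute RHS = 10·y³ − 10, and check whether it is a (positive or negative) perfect cube.
Check small values of y:
  y = 0: RHS = -10 is not a perfect cube.
  y = 1: RHS = 0 = (0)³ ⇒ x = 0 works.
  y = -1: RHS = -20 is not a perfect cube.
  y = 2: RHS = 70 is not a perfect cube.
  y = -2: RHS = -90 is not a perfect cube.
  y = 3: RHS = 260 is not a perfect cube.
  y = -3: RHS = -280 is not a perfect cube.
Continuing the search up to |y| = 45 finds no further solutions beyond those listed.
Collected solutions: (0, 1).

Solutions (with |y| ≤ 45): (0, 1).


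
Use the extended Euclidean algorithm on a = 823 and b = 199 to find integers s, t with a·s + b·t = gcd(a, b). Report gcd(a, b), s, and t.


Euclidean algorithm on (823, 199) — divide until remainder is 0:
  823 = 4 · 199 + 27
  199 = 7 · 27 + 10
  27 = 2 · 10 + 7
  10 = 1 · 7 + 3
  7 = 2 · 3 + 1
  3 = 3 · 1 + 0
gcd(823, 199) = 1.
Track Bezout coefficients alongside the remainders: start with r₀ = 823 = a·1 + b·0 (s = 1, t = 0) and r₁ = 199 = a·0 + b·1 (s = 0, t = 1); each new remainder r_{k+1} = r_{k-1} − q_k·r_k inherits s_{k+1} = s_{k-1} − q_k·s_k, t_{k+1} = t_{k-1} − q_k·t_k, so r_k = a·s_k + b·t_k at every step:
  q = 4: r = 27, s = 1 − 4·0 = 1, t = 0 − 4·1 = -4  (check: 823·1 + 199·(-4) = 27)
  q = 7: r = 10, s = 0 − 7·1 = -7, t = 1 − 7·(-4) = 29  (check: 823·(-7) + 199·29 = 10)
  q = 2: r = 7, s = 1 − 2·(-7) = 15, t = -4 − 2·29 = -62  (check: 823·15 + 199·(-62) = 7)
  q = 1: r = 3, s = -7 − 1·15 = -22, t = 29 − 1·(-62) = 91  (check: 823·(-22) + 199·91 = 3)
  q = 2: r = 1, s = 15 − 2·(-22) = 59, t = -62 − 2·91 = -244  (check: 823·59 + 199·(-244) = 1)
The row with r = 1 (the gcd) gives the Bezout coefficients s = 59, t = -244.
Result: 823 · (59) + 199 · (-244) = 1.

gcd(823, 199) = 1; s = 59, t = -244 (check: 823·59 + 199·(-244) = 1).


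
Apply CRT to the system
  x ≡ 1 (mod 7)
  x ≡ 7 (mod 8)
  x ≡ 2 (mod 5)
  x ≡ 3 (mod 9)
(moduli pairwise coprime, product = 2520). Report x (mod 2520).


Product of moduli M = 7 · 8 · 5 · 9 = 2520.
Merge one congruence at a time:
  Start: x ≡ 1 (mod 7).
  Combine with x ≡ 7 (mod 8); new modulus lcm = 56.
    Write x = 1 + 7·t and substitute into x ≡ 7 (mod 8): 7·t ≡ 7 − 1 = 6 (mod 8).
    The inverse of 7 mod 8 is 7 (since 7·7 = 49 = 6·8 + 1), so t ≡ 7·6 = 42 ≡ 2 (mod 8).
    Then x = 1 + 7·2 = 15, valid modulo lcm(7, 8) = 56: x ≡ 15 (mod 56).
  Combine with x ≡ 2 (mod 5); new modulus lcm = 280.
    Write x = 15 + 56·t and substitute into x ≡ 2 (mod 5): 56·t ≡ 2 − 15 = -13 (mod 5).
    Reduce coefficients mod 5: 1·t ≡ 2 (mod 5).
    So t ≡ 2 (mod 5).
    Then x = 15 + 56·2 = 127, valid modulo lcm(56, 5) = 280: x ≡ 127 (mod 280).
  Combine with x ≡ 3 (mod 9); new modulus lcm = 2520.
    Write x = 127 + 280·t and substitute into x ≡ 3 (mod 9): 280·t ≡ 3 − 127 = -124 (mod 9).
    Reduce coefficients mod 9: 1·t ≡ 2 (mod 9).
    So t ≡ 2 (mod 9).
    Then x = 127 + 280·2 = 687, valid modulo lcm(280, 9) = 2520: x ≡ 687 (mod 2520).
Verify against each original: 687 mod 7 = 1, 687 mod 8 = 7, 687 mod 5 = 2, 687 mod 9 = 3.

x ≡ 687 (mod 2520).


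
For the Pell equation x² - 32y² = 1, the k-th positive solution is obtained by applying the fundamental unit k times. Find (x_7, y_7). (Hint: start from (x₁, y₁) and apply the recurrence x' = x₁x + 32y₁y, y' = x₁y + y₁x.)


Step 1: Find the fundamental solution (x₁, y₁) of x² - 32y² = 1.
  Expand √32 as a continued fraction. a₀ = ⌊√32⌋ = 5; iterate m_{k+1} = d_k·a_k − m_k, d_{k+1} = (32 − m_{k+1}²)/d_k, a_{k+1} = ⌊(a₀ + m_{k+1})/d_{k+1}⌋ (starting m₀ = 0, d₀ = 1), with convergents p_k = a_k·p_{k-1} + p_{k-2}, q_k = a_k·q_{k-1} + q_{k-2} (p₋₁ = 1, q₋₁ = 0):
  k = 0: a₀ = 5; p₀/q₀ = 5/1; p₀² − 32·q₀² = 25 − 32 = -7.
  k = 1: m = 5, d = 7, a = ⌊(5 + 5)/7⌋ = 1; p/q = (1·5 + 1)/(1·1 + 0) = 6/1; p² − 32·q² = 36 − 32 = 4.
  k = 2: m = 2, d = 4, a = ⌊(5 + 2)/4⌋ = 1; p/q = (1·6 + 5)/(1·1 + 1) = 11/2; p² − 32·q² = 121 − 128 = -7.
  k = 3: m = 2, d = 7, a = ⌊(5 + 2)/7⌋ = 1; p/q = (1·11 + 6)/(1·2 + 1) = 17/3; p² − 32·q² = 289 − 288 = 1.
  The first convergent with p² − 32·q² = 1 gives the fundamental solution (x₁, y₁) = (17, 3).
Step 2: Apply the recurrence (x_{n+1}, y_{n+1}) = (x₁x_n + 32y₁y_n, x₁y_n + y₁x_n) repeatedly.
  From (x_1, y_1) = (17, 3): x_2 = 17·17 + 32·3·3 = 577; y_2 = 17·3 + 3·17 = 102.
  From (x_2, y_2) = (577, 102): x_3 = 17·577 + 32·3·102 = 19601; y_3 = 17·102 + 3·577 = 3465.
  From (x_3, y_3) = (19601, 3465): x_4 = 17·19601 + 32·3·3465 = 665857; y_4 = 17·3465 + 3·19601 = 117708.
  From (x_4, y_4) = (665857, 117708): x_5 = 17·665857 + 32·3·117708 = 22619537; y_5 = 17·117708 + 3·665857 = 3998607.
  From (x_5, y_5) = (22619537, 3998607): x_6 = 17·22619537 + 32·3·3998607 = 768398401; y_6 = 17·3998607 + 3·22619537 = 135834930.
  From (x_6, y_6) = (768398401, 135834930): x_7 = 17·768398401 + 32·3·135834930 = 26102926097; y_7 = 17·135834930 + 3·768398401 = 4614389013.
Step 3: Verify x_7² - 32·y_7² = 681362750825443653409 - 681362750825443653408 = 1 (should be 1). ✓

(x_1, y_1) = (17, 3); (x_7, y_7) = (26102926097, 4614389013).


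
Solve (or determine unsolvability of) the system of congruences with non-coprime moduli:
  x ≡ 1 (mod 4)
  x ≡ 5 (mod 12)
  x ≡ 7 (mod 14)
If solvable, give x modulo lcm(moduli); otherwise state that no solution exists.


Moduli 4, 12, 14 are not pairwise coprime, so CRT works modulo lcm(m_i) when all pairwise compatibility conditions hold.
Pairwise compatibility: gcd(m_i, m_j) must divide a_i - a_j for every pair.
Merge one congruence at a time:
  Start: x ≡ 1 (mod 4).
  Combine with x ≡ 5 (mod 12): gcd(4, 12) = 4; 5 - 1 = 4, which IS divisible by 4, so compatible.
    Write x = 1 + 4·t and substitute into x ≡ 5 (mod 12): 4·t ≡ 5 − 1 = 4 (mod 12).
    Divide the congruence (and modulus) by g = 4: 1·t ≡ 1 (mod 3).
    So t ≡ 1 (mod 3).
    Then x = 1 + 4·1 = 5, valid modulo lcm(4, 12) = 12: x ≡ 5 (mod 12).
  Combine with x ≡ 7 (mod 14): gcd(12, 14) = 2; 7 - 5 = 2, which IS divisible by 2, so compatible.
    Write x = 5 + 12·t and substitute into x ≡ 7 (mod 14): 12·t ≡ 7 − 5 = 2 (mod 14).
    Divide the congruence (and modulus) by g = 2: 6·t ≡ 1 (mod 7).
    The inverse of 6 mod 7 is 6 (since 6·6 = 36 = 5·7 + 1), so t ≡ 6·1 = 6 ≡ 6 (mod 7).
    Then x = 5 + 12·6 = 77, valid modulo lcm(12, 14) = 84: x ≡ 77 (mod 84).
Verify: 77 mod 4 = 1, 77 mod 12 = 5, 77 mod 14 = 7.

x ≡ 77 (mod 84).


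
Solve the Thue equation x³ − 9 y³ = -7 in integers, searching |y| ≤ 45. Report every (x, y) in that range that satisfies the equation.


The equation is x³ - 9y³ = -7. For fixed y, x³ = 9·y³ − 7, so a solution requires the RHS to be a perfect cube.
Strategy: iterate y from -45 to 45, compute RHS = 9·y³ − 7, and check whether it is a (positive or negative) perfect cube.
Check small values of y:
  y = 0: RHS = -7 is not a perfect cube.
  y = 1: RHS = 2 is not a perfect cube.
  y = -1: RHS = -16 is not a perfect cube.
  y = 2: RHS = 65 is not a perfect cube.
  y = -2: RHS = -79 is not a perfect cube.
  y = 3: RHS = 236 is not a perfect cube.
  y = -3: RHS = -250 is not a perfect cube.
Continuing the search up to |y| = 45 finds no solutions either.
No (x, y) in the scanned range satisfies the equation.

No integer solutions with |y| ≤ 45.
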